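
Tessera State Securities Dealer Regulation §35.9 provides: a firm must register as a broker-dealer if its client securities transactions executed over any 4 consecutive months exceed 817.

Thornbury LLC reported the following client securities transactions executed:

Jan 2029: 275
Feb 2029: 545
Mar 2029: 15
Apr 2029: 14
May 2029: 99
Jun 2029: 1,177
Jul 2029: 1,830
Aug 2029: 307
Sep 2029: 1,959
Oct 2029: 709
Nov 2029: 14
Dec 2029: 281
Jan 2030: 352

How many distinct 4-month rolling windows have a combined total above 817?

Jan 2029–Apr 2029: 275 + 545 + 15 + 14 = 849 (over)
Feb 2029–May 2029: 545 + 15 + 14 + 99 = 673 (under)
Mar 2029–Jun 2029: 15 + 14 + 99 + 1,177 = 1,305 (over)
Apr 2029–Jul 2029: 14 + 99 + 1,177 + 1,830 = 3,120 (over)
May 2029–Aug 2029: 99 + 1,177 + 1,830 + 307 = 3,413 (over)
Jun 2029–Sep 2029: 1,177 + 1,830 + 307 + 1,959 = 5,273 (over)
Jul 2029–Oct 2029: 1,830 + 307 + 1,959 + 709 = 4,805 (over)
Aug 2029–Nov 2029: 307 + 1,959 + 709 + 14 = 2,989 (over)
Sep 2029–Dec 2029: 1,959 + 709 + 14 + 281 = 2,963 (over)
Oct 2029–Jan 2030: 709 + 14 + 281 + 352 = 1,356 (over)
9 windows exceed the threshold.

9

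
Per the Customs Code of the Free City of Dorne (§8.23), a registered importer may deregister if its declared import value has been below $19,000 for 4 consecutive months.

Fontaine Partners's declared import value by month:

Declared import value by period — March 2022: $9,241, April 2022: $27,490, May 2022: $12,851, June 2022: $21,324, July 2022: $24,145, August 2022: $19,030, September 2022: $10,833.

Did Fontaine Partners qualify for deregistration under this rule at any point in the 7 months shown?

Months below $19,000: March 2022, May 2022, September 2022.
Longest run of consecutive months below the threshold: 1.
1 < 4, so Fontaine Partners never became eligible.

No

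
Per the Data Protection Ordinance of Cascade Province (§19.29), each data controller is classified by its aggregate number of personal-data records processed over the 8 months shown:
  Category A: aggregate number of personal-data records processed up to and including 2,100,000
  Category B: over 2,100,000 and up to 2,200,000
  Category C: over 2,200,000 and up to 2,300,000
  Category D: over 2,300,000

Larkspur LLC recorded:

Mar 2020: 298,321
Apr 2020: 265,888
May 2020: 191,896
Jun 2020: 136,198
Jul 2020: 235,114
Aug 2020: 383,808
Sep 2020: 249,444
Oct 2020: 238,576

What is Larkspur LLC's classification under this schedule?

Category A

Aggregate number of personal-data records processed: 298,321 + 265,888 + 191,896 + 136,198 + 235,114 + 383,808 + 249,444 + 238,576 = 1,999,245.
1,999,245 ≤ 2,100,000, so Category A applies.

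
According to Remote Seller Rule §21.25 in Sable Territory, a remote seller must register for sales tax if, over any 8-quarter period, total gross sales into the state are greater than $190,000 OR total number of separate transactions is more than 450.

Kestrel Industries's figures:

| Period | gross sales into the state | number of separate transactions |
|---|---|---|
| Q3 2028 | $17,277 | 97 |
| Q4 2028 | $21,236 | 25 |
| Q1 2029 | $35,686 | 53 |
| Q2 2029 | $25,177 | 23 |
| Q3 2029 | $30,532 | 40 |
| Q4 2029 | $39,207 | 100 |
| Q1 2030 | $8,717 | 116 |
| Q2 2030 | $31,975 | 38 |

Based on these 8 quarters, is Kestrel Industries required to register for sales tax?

Total gross sales into the state: $17,277 + $21,236 + $35,686 + $25,177 + $30,532 + $39,207 + $8,717 + $31,975 = $209,807 (> $190,000).
Total number of separate transactions: 97 + 25 + 53 + 23 + 40 + 100 + 116 + 38 = 492 (> 450).
The test is 'or': at least one threshold is exceeded.

Yes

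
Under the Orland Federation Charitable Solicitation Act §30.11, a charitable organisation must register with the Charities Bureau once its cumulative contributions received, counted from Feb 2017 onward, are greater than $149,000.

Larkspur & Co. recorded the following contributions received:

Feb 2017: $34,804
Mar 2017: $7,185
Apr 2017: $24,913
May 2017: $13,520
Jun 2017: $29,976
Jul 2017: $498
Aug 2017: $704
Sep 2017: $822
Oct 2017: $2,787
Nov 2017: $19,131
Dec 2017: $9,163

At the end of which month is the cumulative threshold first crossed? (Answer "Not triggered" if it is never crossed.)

Through Feb 2017: $34,804
Through Mar 2017: $41,989
Through Apr 2017: $66,902
Through May 2017: $80,422
Through Jun 2017: $110,398
Through Jul 2017: $110,896
Through Aug 2017: $111,600
Through Sep 2017: $112,422
Through Oct 2017: $115,209
Through Nov 2017: $134,340
Through Dec 2017: $143,503
Final cumulative total $143,503 ≤ $149,000; the threshold is never exceeded.

Not triggered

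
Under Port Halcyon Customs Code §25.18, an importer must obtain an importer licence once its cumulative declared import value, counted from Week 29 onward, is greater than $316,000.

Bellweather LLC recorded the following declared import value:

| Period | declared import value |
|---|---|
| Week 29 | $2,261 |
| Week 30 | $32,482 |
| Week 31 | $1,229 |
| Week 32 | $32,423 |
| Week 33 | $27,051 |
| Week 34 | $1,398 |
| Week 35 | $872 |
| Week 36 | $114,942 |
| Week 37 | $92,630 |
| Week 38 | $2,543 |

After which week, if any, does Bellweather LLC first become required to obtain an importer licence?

Not triggered

Through Week 29: $2,261
Through Week 30: $34,743
Through Week 31: $35,972
Through Week 32: $68,395
Through Week 33: $95,446
Through Week 34: $96,844
Through Week 35: $97,716
Through Week 36: $212,658
Through Week 37: $305,288
Through Week 38: $307,831
Final cumulative total $307,831 ≤ $316,000; the threshold is never exceeded.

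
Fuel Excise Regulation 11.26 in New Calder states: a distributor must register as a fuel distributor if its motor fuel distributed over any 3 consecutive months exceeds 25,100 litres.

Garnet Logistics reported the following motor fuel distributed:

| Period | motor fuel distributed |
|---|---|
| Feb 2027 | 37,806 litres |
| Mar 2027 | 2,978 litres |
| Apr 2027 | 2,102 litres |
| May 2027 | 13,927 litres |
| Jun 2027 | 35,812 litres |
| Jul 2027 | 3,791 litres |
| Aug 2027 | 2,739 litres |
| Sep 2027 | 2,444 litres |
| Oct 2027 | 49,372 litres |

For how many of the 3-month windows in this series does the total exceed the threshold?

5

Feb 2027–Apr 2027: 37,806 litres + 2,978 litres + 2,102 litres = 42,886 litres (over)
Mar 2027–May 2027: 2,978 litres + 2,102 litres + 13,927 litres = 19,007 litres (under)
Apr 2027–Jun 2027: 2,102 litres + 13,927 litres + 35,812 litres = 51,841 litres (over)
May 2027–Jul 2027: 13,927 litres + 35,812 litres + 3,791 litres = 53,530 litres (over)
Jun 2027–Aug 2027: 35,812 litres + 3,791 litres + 2,739 litres = 42,342 litres (over)
Jul 2027–Sep 2027: 3,791 litres + 2,739 litres + 2,444 litres = 8,974 litres (under)
Aug 2027–Oct 2027: 2,739 litres + 2,444 litres + 49,372 litres = 54,555 litres (over)
5 windows exceed the threshold.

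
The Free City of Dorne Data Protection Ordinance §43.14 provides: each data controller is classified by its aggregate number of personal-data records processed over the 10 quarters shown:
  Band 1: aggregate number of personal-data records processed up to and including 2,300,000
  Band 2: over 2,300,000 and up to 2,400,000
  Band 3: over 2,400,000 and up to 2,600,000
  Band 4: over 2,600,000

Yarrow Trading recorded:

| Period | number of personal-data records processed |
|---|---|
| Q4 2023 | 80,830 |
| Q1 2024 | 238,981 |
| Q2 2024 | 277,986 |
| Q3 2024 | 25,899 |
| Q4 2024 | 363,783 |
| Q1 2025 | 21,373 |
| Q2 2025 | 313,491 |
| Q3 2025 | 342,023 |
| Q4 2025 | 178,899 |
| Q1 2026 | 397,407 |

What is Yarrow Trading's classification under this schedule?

Band 1

Aggregate number of personal-data records processed: 80,830 + 238,981 + 277,986 + 25,899 + 363,783 + 21,373 + 313,491 + 342,023 + 178,899 + 397,407 = 2,240,672.
2,240,672 ≤ 2,300,000, so Band 1 applies.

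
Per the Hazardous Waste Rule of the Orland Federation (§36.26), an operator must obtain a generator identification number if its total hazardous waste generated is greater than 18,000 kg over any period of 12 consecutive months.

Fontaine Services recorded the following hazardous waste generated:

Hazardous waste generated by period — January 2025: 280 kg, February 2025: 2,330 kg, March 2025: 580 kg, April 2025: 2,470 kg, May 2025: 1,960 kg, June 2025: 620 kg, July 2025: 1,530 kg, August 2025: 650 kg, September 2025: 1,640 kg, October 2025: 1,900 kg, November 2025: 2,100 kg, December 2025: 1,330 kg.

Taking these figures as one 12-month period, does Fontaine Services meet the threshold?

No

Total hazardous waste generated: 280 kg + 2,330 kg + 580 kg + 2,470 kg + 1,960 kg + 620 kg + 1,530 kg + 650 kg + 1,640 kg + 1,900 kg + 2,100 kg + 1,330 kg = 17,390 kg.
17,390 kg ≤ 18,000 kg, so the threshold is not exceeded.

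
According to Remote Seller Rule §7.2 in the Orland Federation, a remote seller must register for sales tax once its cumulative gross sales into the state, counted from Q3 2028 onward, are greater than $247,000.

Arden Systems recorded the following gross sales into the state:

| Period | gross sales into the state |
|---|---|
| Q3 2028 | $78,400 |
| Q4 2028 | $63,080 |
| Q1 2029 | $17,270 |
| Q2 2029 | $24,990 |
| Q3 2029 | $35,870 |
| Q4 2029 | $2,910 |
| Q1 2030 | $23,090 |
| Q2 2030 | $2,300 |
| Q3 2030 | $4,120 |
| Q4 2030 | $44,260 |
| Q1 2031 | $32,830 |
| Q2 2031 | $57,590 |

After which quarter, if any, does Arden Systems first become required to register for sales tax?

Through Q3 2028: $78,400
Through Q4 2028: $141,480
Through Q1 2029: $158,750
Through Q2 2029: $183,740
Through Q3 2029: $219,610
Through Q4 2029: $222,520
Through Q1 2030: $245,610
Through Q2 2030: $247,910 ← exceeds threshold

Q2 2030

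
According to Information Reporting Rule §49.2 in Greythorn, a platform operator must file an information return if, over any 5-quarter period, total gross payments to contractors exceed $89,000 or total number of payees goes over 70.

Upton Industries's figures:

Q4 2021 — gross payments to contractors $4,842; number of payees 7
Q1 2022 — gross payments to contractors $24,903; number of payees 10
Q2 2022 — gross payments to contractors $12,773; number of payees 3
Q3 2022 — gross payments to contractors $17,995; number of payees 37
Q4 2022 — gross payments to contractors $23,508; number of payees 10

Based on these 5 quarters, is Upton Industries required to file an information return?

No

Total gross payments to contractors: $4,842 + $24,903 + $12,773 + $17,995 + $23,508 = $84,021 (≤ $89,000).
Total number of payees: 7 + 10 + 3 + 37 + 10 = 67 (≤ 70).
The test is 'or': neither threshold is exceeded.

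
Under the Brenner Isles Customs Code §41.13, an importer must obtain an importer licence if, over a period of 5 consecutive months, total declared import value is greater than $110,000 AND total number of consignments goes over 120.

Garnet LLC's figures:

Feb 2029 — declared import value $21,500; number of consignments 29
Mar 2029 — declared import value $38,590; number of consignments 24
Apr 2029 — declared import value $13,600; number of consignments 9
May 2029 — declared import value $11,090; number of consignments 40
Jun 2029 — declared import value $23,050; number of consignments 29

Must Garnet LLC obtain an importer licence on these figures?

Total declared import value: $21,500 + $38,590 + $13,600 + $11,090 + $23,050 = $107,830 (≤ $110,000).
Total number of consignments: 29 + 24 + 9 + 40 + 29 = 131 (> 120).
The test is 'and': the rule requires both, and at least one is not exceeded.

No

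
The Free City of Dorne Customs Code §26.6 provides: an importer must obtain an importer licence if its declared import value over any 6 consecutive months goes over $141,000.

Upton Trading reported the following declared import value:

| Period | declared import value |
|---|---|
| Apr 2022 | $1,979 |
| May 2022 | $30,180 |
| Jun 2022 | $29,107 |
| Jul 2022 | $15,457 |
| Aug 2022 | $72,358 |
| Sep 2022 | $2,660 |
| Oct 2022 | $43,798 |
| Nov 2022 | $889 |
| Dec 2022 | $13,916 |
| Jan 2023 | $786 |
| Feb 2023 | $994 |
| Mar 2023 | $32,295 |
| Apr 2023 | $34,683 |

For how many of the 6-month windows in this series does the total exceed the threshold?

4

Apr 2022–Sep 2022: $1,979 + $30,180 + $29,107 + $15,457 + $72,358 + $2,660 = $151,741 (over)
May 2022–Oct 2022: $30,180 + $29,107 + $15,457 + $72,358 + $2,660 + $43,798 = $193,560 (over)
Jun 2022–Nov 2022: $29,107 + $15,457 + $72,358 + $2,660 + $43,798 + $889 = $164,269 (over)
Jul 2022–Dec 2022: $15,457 + $72,358 + $2,660 + $43,798 + $889 + $13,916 = $149,078 (over)
Aug 2022–Jan 2023: $72,358 + $2,660 + $43,798 + $889 + $13,916 + $786 = $134,407 (under)
Sep 2022–Feb 2023: $2,660 + $43,798 + $889 + $13,916 + $786 + $994 = $63,043 (under)
Oct 2022–Mar 2023: $43,798 + $889 + $13,916 + $786 + $994 + $32,295 = $92,678 (under)
Nov 2022–Apr 2023: $889 + $13,916 + $786 + $994 + $32,295 + $34,683 = $83,563 (under)
4 windows exceed the threshold.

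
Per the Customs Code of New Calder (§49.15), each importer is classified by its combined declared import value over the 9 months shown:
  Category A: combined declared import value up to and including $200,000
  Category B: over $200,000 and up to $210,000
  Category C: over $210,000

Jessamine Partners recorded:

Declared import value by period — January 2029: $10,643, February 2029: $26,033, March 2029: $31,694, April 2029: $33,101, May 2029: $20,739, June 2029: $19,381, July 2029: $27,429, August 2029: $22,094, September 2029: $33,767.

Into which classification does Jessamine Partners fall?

Combined declared import value: $10,643 + $26,033 + $31,694 + $33,101 + $20,739 + $19,381 + $27,429 + $22,094 + $33,767 = $224,881.
$224,881 > $210,000, so Category C applies.

Category C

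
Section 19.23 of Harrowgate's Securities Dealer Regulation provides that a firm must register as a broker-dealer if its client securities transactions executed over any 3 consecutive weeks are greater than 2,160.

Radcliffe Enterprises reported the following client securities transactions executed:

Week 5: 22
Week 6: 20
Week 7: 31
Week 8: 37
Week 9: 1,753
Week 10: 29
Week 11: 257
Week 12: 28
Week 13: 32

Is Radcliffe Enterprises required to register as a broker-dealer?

Week 5–Week 7: 22 + 20 + 31 = 73 (under)
Week 6–Week 8: 20 + 31 + 37 = 88 (under)
Week 7–Week 9: 31 + 37 + 1,753 = 1,821 (under)
Week 8–Week 10: 37 + 1,753 + 29 = 1,819 (under)
Week 9–Week 11: 1,753 + 29 + 257 = 2,039 (under)
Week 10–Week 12: 29 + 257 + 28 = 314 (under)
Week 11–Week 13: 257 + 28 + 32 = 317 (under)
No window exceeds 2,160.

No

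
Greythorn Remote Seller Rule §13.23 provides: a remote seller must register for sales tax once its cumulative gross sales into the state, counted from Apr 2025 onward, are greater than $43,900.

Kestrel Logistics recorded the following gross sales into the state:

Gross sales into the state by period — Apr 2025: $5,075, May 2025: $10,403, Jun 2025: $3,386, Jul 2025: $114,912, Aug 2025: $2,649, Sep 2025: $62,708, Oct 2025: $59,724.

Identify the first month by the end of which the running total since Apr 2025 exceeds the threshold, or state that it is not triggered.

Jul 2025

Through Apr 2025: $5,075
Through May 2025: $15,478
Through Jun 2025: $18,864
Through Jul 2025: $133,776 ← exceeds threshold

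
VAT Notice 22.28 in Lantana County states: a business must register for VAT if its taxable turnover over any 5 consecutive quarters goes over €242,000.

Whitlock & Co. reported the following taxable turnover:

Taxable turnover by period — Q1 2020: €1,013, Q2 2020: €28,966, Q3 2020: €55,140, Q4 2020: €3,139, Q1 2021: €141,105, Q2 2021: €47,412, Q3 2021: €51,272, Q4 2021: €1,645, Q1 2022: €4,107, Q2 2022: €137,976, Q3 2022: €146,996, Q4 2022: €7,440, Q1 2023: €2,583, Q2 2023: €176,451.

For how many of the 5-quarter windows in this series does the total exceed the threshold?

Q1 2020–Q1 2021: €1,013 + €28,966 + €55,140 + €3,139 + €141,105 = €229,363 (under)
Q2 2020–Q2 2021: €28,966 + €55,140 + €3,139 + €141,105 + €47,412 = €275,762 (over)
Q3 2020–Q3 2021: €55,140 + €3,139 + €141,105 + €47,412 + €51,272 = €298,068 (over)
Q4 2020–Q4 2021: €3,139 + €141,105 + €47,412 + €51,272 + €1,645 = €244,573 (over)
Q1 2021–Q1 2022: €141,105 + €47,412 + €51,272 + €1,645 + €4,107 = €245,541 (over)
Q2 2021–Q2 2022: €47,412 + €51,272 + €1,645 + €4,107 + €137,976 = €242,412 (over)
Q3 2021–Q3 2022: €51,272 + €1,645 + €4,107 + €137,976 + €146,996 = €341,996 (over)
Q4 2021–Q4 2022: €1,645 + €4,107 + €137,976 + €146,996 + €7,440 = €298,164 (over)
Q1 2022–Q1 2023: €4,107 + €137,976 + €146,996 + €7,440 + €2,583 = €299,102 (over)
Q2 2022–Q2 2023: €137,976 + €146,996 + €7,440 + €2,583 + €176,451 = €471,446 (over)
9 windows exceed the threshold.

9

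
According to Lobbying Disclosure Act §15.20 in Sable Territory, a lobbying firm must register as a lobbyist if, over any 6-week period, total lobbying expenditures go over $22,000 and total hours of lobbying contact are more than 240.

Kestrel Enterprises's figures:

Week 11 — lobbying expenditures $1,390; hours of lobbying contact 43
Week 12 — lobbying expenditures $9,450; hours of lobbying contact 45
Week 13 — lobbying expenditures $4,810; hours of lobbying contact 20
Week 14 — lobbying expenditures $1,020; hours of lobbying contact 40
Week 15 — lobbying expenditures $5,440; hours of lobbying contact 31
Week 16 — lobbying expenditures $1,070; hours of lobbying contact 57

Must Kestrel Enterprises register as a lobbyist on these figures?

No

Total lobbying expenditures: $1,390 + $9,450 + $4,810 + $1,020 + $5,440 + $1,070 = $23,180 (> $22,000).
Total hours of lobbying contact: 43 + 45 + 20 + 40 + 31 + 57 = 236 (≤ 240).
The test is 'and': the rule requires both, and at least one is not exceeded.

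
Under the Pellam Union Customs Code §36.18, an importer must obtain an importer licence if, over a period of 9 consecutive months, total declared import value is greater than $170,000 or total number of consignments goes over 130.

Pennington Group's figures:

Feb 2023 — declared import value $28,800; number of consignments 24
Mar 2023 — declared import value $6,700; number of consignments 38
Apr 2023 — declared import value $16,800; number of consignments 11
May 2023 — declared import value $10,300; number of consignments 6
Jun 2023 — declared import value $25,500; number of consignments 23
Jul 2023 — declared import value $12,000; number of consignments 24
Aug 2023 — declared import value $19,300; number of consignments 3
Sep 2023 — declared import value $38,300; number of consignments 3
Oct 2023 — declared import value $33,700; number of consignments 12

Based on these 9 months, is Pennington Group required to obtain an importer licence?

Yes

Total declared import value: $28,800 + $6,700 + $16,800 + $10,300 + $25,500 + $12,000 + $19,300 + $38,300 + $33,700 = $191,400 (> $170,000).
Total number of consignments: 24 + 38 + 11 + 6 + 23 + 24 + 3 + 3 + 12 = 144 (> 130).
The test is 'or': at least one threshold is exceeded.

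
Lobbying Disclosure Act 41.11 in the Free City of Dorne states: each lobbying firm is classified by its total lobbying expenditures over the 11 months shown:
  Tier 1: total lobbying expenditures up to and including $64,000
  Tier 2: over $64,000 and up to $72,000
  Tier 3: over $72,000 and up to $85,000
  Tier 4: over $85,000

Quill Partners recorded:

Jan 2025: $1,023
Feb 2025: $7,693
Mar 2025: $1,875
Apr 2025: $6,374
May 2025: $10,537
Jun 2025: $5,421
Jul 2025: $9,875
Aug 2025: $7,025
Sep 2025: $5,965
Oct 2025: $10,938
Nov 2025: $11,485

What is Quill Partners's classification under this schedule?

Tier 3

Total lobbying expenditures: $1,023 + $7,693 + $1,875 + $6,374 + $10,537 + $5,421 + $9,875 + $7,025 + $5,965 + $10,938 + $11,485 = $78,211.
$72,000 < $78,211 ≤ $85,000, so Tier 3 applies.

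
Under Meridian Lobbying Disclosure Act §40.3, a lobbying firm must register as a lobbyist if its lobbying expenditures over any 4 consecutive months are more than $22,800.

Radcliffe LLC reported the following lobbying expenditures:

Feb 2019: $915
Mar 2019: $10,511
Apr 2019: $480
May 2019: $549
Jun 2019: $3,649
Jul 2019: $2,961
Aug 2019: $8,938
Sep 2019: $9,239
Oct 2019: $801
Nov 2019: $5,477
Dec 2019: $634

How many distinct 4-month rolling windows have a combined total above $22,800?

Feb 2019–May 2019: $915 + $10,511 + $480 + $549 = $12,455 (under)
Mar 2019–Jun 2019: $10,511 + $480 + $549 + $3,649 = $15,189 (under)
Apr 2019–Jul 2019: $480 + $549 + $3,649 + $2,961 = $7,639 (under)
May 2019–Aug 2019: $549 + $3,649 + $2,961 + $8,938 = $16,097 (under)
Jun 2019–Sep 2019: $3,649 + $2,961 + $8,938 + $9,239 = $24,787 (over)
Jul 2019–Oct 2019: $2,961 + $8,938 + $9,239 + $801 = $21,939 (under)
Aug 2019–Nov 2019: $8,938 + $9,239 + $801 + $5,477 = $24,455 (over)
Sep 2019–Dec 2019: $9,239 + $801 + $5,477 + $634 = $16,151 (under)
2 windows exceed the threshold.

2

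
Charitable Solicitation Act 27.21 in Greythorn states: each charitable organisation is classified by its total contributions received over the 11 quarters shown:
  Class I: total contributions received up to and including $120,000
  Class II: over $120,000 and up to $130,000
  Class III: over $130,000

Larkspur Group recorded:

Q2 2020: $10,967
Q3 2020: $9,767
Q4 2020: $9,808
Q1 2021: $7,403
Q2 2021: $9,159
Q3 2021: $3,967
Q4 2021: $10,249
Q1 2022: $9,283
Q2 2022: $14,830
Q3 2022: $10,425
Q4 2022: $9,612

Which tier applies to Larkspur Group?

Total contributions received: $10,967 + $9,767 + $9,808 + $7,403 + $9,159 + $3,967 + $10,249 + $9,283 + $14,830 + $10,425 + $9,612 = $105,470.
$105,470 ≤ $120,000, so Class I applies.

Class I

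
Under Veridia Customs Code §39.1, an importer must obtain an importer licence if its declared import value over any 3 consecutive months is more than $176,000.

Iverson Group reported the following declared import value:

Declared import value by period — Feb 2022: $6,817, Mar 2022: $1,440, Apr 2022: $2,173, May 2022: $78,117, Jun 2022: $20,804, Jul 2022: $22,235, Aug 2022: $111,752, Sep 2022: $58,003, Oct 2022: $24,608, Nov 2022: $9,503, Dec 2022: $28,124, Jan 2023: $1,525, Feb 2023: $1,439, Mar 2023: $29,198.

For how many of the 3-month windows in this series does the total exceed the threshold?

2

Feb 2022–Apr 2022: $6,817 + $1,440 + $2,173 = $10,430 (under)
Mar 2022–May 2022: $1,440 + $2,173 + $78,117 = $81,730 (under)
Apr 2022–Jun 2022: $2,173 + $78,117 + $20,804 = $101,094 (under)
May 2022–Jul 2022: $78,117 + $20,804 + $22,235 = $121,156 (under)
Jun 2022–Aug 2022: $20,804 + $22,235 + $111,752 = $154,791 (under)
Jul 2022–Sep 2022: $22,235 + $111,752 + $58,003 = $191,990 (over)
Aug 2022–Oct 2022: $111,752 + $58,003 + $24,608 = $194,363 (over)
Sep 2022–Nov 2022: $58,003 + $24,608 + $9,503 = $92,114 (under)
Oct 2022–Dec 2022: $24,608 + $9,503 + $28,124 = $62,235 (under)
Nov 2022–Jan 2023: $9,503 + $28,124 + $1,525 = $39,152 (under)
Dec 2022–Feb 2023: $28,124 + $1,525 + $1,439 = $31,088 (under)
Jan 2023–Mar 2023: $1,525 + $1,439 + $29,198 = $32,162 (under)
2 windows exceed the threshold.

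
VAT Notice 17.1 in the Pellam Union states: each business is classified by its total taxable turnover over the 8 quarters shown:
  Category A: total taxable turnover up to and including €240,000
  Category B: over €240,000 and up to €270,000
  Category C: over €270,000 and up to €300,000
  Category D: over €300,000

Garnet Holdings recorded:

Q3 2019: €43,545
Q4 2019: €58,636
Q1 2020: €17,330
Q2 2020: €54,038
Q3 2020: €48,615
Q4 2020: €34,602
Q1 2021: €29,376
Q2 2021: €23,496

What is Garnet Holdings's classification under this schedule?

Category D

Total taxable turnover: €43,545 + €58,636 + €17,330 + €54,038 + €48,615 + €34,602 + €29,376 + €23,496 = €309,638.
€309,638 > €300,000, so Category D applies.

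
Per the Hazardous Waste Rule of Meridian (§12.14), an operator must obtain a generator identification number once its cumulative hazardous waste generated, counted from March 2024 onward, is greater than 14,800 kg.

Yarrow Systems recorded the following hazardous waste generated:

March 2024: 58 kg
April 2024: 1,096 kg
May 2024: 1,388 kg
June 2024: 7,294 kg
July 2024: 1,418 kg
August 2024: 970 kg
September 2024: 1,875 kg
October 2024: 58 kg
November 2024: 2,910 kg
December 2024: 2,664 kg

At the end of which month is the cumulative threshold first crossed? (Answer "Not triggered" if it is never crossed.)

November 2024

Through March 2024: 58 kg
Through April 2024: 1,154 kg
Through May 2024: 2,542 kg
Through June 2024: 9,836 kg
Through July 2024: 11,254 kg
Through August 2024: 12,224 kg
Through September 2024: 14,099 kg
Through October 2024: 14,157 kg
Through November 2024: 17,067 kg ← exceeds threshold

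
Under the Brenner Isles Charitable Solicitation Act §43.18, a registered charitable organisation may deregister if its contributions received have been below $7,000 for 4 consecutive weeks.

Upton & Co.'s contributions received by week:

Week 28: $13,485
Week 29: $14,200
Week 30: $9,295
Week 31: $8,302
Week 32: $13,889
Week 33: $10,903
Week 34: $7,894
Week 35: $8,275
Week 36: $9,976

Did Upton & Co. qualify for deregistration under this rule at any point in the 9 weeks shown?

No

No week is below $7,000.
Longest run of consecutive weeks below the threshold: 0.
0 < 4, so Upton & Co. never became eligible.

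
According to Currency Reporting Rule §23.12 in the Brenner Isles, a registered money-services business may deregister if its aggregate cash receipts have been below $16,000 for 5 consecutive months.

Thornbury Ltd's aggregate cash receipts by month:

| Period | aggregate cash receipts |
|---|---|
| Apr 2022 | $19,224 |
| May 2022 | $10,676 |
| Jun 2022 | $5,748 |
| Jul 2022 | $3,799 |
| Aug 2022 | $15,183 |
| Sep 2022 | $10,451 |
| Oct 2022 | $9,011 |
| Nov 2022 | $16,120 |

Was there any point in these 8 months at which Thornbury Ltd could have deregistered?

Yes

Months below $16,000: May 2022, Jun 2022, Jul 2022, Aug 2022, Sep 2022, Oct 2022.
Longest run of consecutive months below the threshold: 6.
6 ≥ 5, so Thornbury Ltd became eligible.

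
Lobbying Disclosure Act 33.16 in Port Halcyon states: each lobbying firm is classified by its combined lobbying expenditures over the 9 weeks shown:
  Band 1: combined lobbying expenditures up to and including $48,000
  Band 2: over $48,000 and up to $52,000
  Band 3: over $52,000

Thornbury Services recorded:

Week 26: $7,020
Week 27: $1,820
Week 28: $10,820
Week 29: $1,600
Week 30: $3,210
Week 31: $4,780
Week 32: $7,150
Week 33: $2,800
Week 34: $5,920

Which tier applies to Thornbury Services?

Band 1

Combined lobbying expenditures: $7,020 + $1,820 + $10,820 + $1,600 + $3,210 + $4,780 + $7,150 + $2,800 + $5,920 = $45,120.
$45,120 ≤ $48,000, so Band 1 applies.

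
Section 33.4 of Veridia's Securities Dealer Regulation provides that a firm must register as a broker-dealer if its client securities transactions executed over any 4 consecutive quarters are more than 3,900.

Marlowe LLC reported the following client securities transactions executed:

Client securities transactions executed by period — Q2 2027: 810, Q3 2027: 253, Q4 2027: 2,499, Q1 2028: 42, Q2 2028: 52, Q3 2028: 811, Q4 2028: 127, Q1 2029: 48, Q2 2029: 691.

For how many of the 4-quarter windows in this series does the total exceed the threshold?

Q2 2027–Q1 2028: 810 + 253 + 2,499 + 42 = 3,604 (under)
Q3 2027–Q2 2028: 253 + 2,499 + 42 + 52 = 2,846 (under)
Q4 2027–Q3 2028: 2,499 + 42 + 52 + 811 = 3,404 (under)
Q1 2028–Q4 2028: 42 + 52 + 811 + 127 = 1,032 (under)
Q2 2028–Q1 2029: 52 + 811 + 127 + 48 = 1,038 (under)
Q3 2028–Q2 2029: 811 + 127 + 48 + 691 = 1,677 (under)
0 windows exceed the threshold.

0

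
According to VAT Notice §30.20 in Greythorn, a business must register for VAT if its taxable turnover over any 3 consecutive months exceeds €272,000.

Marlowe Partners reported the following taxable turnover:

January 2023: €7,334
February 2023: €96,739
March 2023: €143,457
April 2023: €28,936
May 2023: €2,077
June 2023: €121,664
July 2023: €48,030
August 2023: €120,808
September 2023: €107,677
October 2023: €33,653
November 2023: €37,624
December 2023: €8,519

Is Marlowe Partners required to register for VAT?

January 2023–March 2023: €7,334 + €96,739 + €143,457 = €247,530 (under)
February 2023–April 2023: €96,739 + €143,457 + €28,936 = €269,132 (under)
March 2023–May 2023: €143,457 + €28,936 + €2,077 = €174,470 (under)
April 2023–June 2023: €28,936 + €2,077 + €121,664 = €152,677 (under)
May 2023–July 2023: €2,077 + €121,664 + €48,030 = €171,771 (under)
June 2023–August 2023: €121,664 + €48,030 + €120,808 = €290,502 (over)
July 2023–September 2023: €48,030 + €120,808 + €107,677 = €276,515 (over)
August 2023–October 2023: €120,808 + €107,677 + €33,653 = €262,138 (under)
September 2023–November 2023: €107,677 + €33,653 + €37,624 = €178,954 (under)
October 2023–December 2023: €33,653 + €37,624 + €8,519 = €79,796 (under)
At least one window exceeds €272,000.

Yes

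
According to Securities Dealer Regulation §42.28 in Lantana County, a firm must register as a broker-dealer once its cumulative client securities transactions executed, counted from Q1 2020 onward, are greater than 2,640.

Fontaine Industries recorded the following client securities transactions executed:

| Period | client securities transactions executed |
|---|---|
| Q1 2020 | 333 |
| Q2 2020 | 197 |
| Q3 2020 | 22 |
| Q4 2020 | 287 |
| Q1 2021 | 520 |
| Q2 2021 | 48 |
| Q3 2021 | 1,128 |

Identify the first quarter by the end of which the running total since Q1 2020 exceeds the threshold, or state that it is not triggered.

Not triggered

Through Q1 2020: 333
Through Q2 2020: 530
Through Q3 2020: 552
Through Q4 2020: 839
Through Q1 2021: 1,359
Through Q2 2021: 1,407
Through Q3 2021: 2,535
Final cumulative total 2,535 ≤ 2,640; the threshold is never exceeded.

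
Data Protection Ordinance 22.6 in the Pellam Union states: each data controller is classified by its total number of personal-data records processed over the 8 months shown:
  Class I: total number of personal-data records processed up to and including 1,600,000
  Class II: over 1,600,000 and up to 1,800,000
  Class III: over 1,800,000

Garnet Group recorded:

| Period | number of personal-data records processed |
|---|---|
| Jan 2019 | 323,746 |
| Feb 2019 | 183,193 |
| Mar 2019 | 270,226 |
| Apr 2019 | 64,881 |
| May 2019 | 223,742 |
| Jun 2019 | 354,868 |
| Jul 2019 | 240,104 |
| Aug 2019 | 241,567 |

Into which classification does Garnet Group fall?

Class III

Total number of personal-data records processed: 323,746 + 183,193 + 270,226 + 64,881 + 223,742 + 354,868 + 240,104 + 241,567 = 1,902,327.
1,902,327 > 1,800,000, so Class III applies.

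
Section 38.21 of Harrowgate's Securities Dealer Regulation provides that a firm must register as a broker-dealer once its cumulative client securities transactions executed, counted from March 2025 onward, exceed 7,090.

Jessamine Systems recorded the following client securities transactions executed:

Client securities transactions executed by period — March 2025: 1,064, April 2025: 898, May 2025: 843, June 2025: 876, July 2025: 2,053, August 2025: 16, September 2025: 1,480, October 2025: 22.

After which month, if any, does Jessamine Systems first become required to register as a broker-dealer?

September 2025

Through March 2025: 1,064
Through April 2025: 1,962
Through May 2025: 2,805
Through June 2025: 3,681
Through July 2025: 5,734
Through August 2025: 5,750
Through September 2025: 7,230 ← exceeds threshold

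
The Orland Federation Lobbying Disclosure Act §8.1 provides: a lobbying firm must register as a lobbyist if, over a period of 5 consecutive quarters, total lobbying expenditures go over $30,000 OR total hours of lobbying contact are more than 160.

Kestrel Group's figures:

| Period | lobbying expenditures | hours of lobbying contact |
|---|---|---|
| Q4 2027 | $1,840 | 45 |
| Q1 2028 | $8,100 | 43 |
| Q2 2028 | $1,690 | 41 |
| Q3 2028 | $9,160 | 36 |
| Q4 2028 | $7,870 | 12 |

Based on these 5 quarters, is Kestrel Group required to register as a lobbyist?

Yes

Total lobbying expenditures: $1,840 + $8,100 + $1,690 + $9,160 + $7,870 = $28,660 (≤ $30,000).
Total hours of lobbying contact: 45 + 43 + 41 + 36 + 12 = 177 (> 160).
The test is 'or': at least one threshold is exceeded.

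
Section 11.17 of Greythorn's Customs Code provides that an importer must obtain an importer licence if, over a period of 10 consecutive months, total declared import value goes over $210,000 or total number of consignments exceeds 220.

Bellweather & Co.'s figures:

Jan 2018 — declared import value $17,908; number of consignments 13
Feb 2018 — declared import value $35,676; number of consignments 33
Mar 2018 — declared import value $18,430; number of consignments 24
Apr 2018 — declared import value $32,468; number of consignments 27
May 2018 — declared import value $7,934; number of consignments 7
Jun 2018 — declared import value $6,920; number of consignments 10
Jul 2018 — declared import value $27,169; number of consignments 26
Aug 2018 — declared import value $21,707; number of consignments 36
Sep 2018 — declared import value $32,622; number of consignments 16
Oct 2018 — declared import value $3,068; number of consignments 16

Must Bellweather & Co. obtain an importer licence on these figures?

No

Total declared import value: $17,908 + $35,676 + $18,430 + $32,468 + $7,934 + $6,920 + $27,169 + $21,707 + $32,622 + $3,068 = $203,902 (≤ $210,000).
Total number of consignments: 13 + 33 + 24 + 27 + 7 + 10 + 26 + 36 + 16 + 16 = 208 (≤ 220).
The test is 'or': neither threshold is exceeded.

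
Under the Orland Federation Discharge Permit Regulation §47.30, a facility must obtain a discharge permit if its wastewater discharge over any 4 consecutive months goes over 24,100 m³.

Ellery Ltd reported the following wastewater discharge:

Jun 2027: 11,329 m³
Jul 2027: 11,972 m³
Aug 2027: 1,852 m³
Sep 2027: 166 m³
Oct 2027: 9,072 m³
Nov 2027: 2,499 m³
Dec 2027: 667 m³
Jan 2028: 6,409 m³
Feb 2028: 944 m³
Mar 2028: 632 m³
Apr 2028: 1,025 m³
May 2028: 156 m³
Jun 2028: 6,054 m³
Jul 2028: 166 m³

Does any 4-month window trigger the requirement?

Jun 2027–Sep 2027: 11,329 m³ + 11,972 m³ + 1,852 m³ + 166 m³ = 25,319 m³ (over)
Jul 2027–Oct 2027: 11,972 m³ + 1,852 m³ + 166 m³ + 9,072 m³ = 23,062 m³ (under)
Aug 2027–Nov 2027: 1,852 m³ + 166 m³ + 9,072 m³ + 2,499 m³ = 13,589 m³ (under)
Sep 2027–Dec 2027: 166 m³ + 9,072 m³ + 2,499 m³ + 667 m³ = 12,404 m³ (under)
Oct 2027–Jan 2028: 9,072 m³ + 2,499 m³ + 667 m³ + 6,409 m³ = 18,647 m³ (under)
Nov 2027–Feb 2028: 2,499 m³ + 667 m³ + 6,409 m³ + 944 m³ = 10,519 m³ (under)
Dec 2027–Mar 2028: 667 m³ + 6,409 m³ + 944 m³ + 632 m³ = 8,652 m³ (under)
Jan 2028–Apr 2028: 6,409 m³ + 944 m³ + 632 m³ + 1,025 m³ = 9,010 m³ (under)
Feb 2028–May 2028: 944 m³ + 632 m³ + 1,025 m³ + 156 m³ = 2,757 m³ (under)
Mar 2028–Jun 2028: 632 m³ + 1,025 m³ + 156 m³ + 6,054 m³ = 7,867 m³ (under)
Apr 2028–Jul 2028: 1,025 m³ + 156 m³ + 6,054 m³ + 166 m³ = 7,401 m³ (under)
At least one window exceeds 24,100 m³.

Yes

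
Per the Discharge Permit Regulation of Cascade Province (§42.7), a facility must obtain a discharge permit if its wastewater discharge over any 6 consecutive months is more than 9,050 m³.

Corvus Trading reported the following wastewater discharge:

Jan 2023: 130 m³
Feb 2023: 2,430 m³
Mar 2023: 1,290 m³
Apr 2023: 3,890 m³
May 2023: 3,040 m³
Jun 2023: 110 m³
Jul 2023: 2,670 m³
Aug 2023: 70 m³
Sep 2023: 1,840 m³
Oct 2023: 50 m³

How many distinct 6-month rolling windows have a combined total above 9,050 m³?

Jan 2023–Jun 2023: 130 m³ + 2,430 m³ + 1,290 m³ + 3,890 m³ + 3,040 m³ + 110 m³ = 10,890 m³ (over)
Feb 2023–Jul 2023: 2,430 m³ + 1,290 m³ + 3,890 m³ + 3,040 m³ + 110 m³ + 2,670 m³ = 13,430 m³ (over)
Mar 2023–Aug 2023: 1,290 m³ + 3,890 m³ + 3,040 m³ + 110 m³ + 2,670 m³ + 70 m³ = 11,070 m³ (over)
Apr 2023–Sep 2023: 3,890 m³ + 3,040 m³ + 110 m³ + 2,670 m³ + 70 m³ + 1,840 m³ = 11,620 m³ (over)
May 2023–Oct 2023: 3,040 m³ + 110 m³ + 2,670 m³ + 70 m³ + 1,840 m³ + 50 m³ = 7,780 m³ (under)
4 windows exceed the threshold.

4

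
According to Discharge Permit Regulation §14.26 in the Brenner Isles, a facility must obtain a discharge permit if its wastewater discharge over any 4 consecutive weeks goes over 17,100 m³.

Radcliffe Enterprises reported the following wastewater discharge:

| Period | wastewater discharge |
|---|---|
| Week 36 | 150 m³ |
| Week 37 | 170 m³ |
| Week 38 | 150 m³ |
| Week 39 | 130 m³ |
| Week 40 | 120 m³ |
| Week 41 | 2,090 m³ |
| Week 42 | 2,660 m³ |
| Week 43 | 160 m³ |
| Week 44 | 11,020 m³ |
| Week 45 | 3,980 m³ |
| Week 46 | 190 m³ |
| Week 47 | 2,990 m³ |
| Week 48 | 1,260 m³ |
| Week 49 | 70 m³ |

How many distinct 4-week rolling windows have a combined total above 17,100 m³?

2

Week 36–Week 39: 150 m³ + 170 m³ + 150 m³ + 130 m³ = 600 m³ (under)
Week 37–Week 40: 170 m³ + 150 m³ + 130 m³ + 120 m³ = 570 m³ (under)
Week 38–Week 41: 150 m³ + 130 m³ + 120 m³ + 2,090 m³ = 2,490 m³ (under)
Week 39–Week 42: 130 m³ + 120 m³ + 2,090 m³ + 2,660 m³ = 5,000 m³ (under)
Week 40–Week 43: 120 m³ + 2,090 m³ + 2,660 m³ + 160 m³ = 5,030 m³ (under)
Week 41–Week 44: 2,090 m³ + 2,660 m³ + 160 m³ + 11,020 m³ = 15,930 m³ (under)
Week 42–Week 45: 2,660 m³ + 160 m³ + 11,020 m³ + 3,980 m³ = 17,820 m³ (over)
Week 43–Week 46: 160 m³ + 11,020 m³ + 3,980 m³ + 190 m³ = 15,350 m³ (under)
Week 44–Week 47: 11,020 m³ + 3,980 m³ + 190 m³ + 2,990 m³ = 18,180 m³ (over)
Week 45–Week 48: 3,980 m³ + 190 m³ + 2,990 m³ + 1,260 m³ = 8,420 m³ (under)
Week 46–Week 49: 190 m³ + 2,990 m³ + 1,260 m³ + 70 m³ = 4,510 m³ (under)
2 windows exceed the threshold.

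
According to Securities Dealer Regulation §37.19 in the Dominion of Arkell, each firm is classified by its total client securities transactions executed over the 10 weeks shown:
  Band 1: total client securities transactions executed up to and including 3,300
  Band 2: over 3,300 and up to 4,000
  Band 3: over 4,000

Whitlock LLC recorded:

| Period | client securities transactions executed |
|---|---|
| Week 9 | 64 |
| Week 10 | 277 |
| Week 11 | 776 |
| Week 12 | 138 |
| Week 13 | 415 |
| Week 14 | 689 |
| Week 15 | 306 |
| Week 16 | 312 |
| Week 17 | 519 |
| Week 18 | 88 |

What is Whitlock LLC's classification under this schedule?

Band 2

Total client securities transactions executed: 64 + 277 + 776 + 138 + 415 + 689 + 306 + 312 + 519 + 88 = 3,584.
3,300 < 3,584 ≤ 4,000, so Band 2 applies.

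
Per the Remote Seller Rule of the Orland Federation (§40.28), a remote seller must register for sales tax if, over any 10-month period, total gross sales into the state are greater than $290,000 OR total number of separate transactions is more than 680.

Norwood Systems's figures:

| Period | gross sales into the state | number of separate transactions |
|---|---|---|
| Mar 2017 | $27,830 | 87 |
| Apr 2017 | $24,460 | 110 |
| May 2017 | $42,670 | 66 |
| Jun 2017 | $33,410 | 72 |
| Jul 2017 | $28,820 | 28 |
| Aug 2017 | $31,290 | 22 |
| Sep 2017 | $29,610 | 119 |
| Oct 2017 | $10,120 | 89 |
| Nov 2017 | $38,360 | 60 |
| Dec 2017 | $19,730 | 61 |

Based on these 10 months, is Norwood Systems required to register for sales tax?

Yes

Total gross sales into the state: $27,830 + $24,460 + $42,670 + $33,410 + $28,820 + $31,290 + $29,610 + $10,120 + $38,360 + $19,730 = $286,300 (≤ $290,000).
Total number of separate transactions: 87 + 110 + 66 + 72 + 28 + 22 + 119 + 89 + 60 + 61 = 714 (> 680).
The test is 'or': at least one threshold is exceeded.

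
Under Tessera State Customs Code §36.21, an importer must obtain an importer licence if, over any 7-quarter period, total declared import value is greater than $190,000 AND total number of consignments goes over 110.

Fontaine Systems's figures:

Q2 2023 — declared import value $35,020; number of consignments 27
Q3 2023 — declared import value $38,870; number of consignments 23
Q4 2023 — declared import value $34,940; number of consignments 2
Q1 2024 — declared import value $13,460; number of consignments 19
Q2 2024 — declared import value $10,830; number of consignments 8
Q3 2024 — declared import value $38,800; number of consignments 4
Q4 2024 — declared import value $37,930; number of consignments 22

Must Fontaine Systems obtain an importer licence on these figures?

Total declared import value: $35,020 + $38,870 + $34,940 + $13,460 + $10,830 + $38,800 + $37,930 = $209,850 (> $190,000).
Total number of consignments: 27 + 23 + 2 + 19 + 8 + 4 + 22 = 105 (≤ 110).
The test is 'and': the rule requires both, and at least one is not exceeded.

No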